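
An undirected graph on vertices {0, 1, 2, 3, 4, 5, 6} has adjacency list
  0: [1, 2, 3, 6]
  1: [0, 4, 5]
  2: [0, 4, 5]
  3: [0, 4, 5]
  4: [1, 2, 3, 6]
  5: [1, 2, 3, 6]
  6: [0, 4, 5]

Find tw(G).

A width-3 tree decomposition is:
Bags: B1 = {0, 3, 4, 5}  B2 = {0, 1, 4, 5}  B3 = {0, 4, 5, 6}  B4 = {0, 2, 4, 5}
Tree: B1–B2, B2–B3, B3–B4
Each bag holds 4 vertices, so the decomposition has width 3, which upper-bounds the treewidth. For the lower bound: the 4 vertex sets {0,3}, {1,5}, {4}, {6} are disjoint, each induces a connected subgraph, and every pair is joined by at least one edge of G. Contracting each set to a single vertex therefore yields K_{4} as a minor, and since treewidth is minor-monotone, tw(G) ≥ tw(K_{4}) = 3. The upper and lower bounds meet at 3, so that is the treewidth.

3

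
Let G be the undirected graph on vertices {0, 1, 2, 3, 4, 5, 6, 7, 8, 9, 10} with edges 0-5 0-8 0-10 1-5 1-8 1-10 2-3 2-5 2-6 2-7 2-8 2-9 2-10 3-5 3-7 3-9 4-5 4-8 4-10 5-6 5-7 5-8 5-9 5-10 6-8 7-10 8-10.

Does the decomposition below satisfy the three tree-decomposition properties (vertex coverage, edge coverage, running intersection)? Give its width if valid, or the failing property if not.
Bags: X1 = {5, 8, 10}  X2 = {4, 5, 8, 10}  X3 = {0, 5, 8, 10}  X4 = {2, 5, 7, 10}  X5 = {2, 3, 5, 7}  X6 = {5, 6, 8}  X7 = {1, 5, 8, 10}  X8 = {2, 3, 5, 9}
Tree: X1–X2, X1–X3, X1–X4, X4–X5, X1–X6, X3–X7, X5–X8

No — edge (2,8) lies in no bag.

A tree decomposition must satisfy three properties: every vertex lies in some bag; for every edge, both endpoints lie together in some bag; and for every vertex, the bags containing it form a connected subtree. Here edge (2,8) lies in no bag, so the decomposition is invalid.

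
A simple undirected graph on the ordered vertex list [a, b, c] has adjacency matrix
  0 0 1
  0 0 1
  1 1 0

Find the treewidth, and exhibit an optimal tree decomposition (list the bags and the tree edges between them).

Treewidth 1.
One optimal decomposition is:
Bags: B1 = {b, c}  B2 = {a, c}
Tree: B1–B2

Each bag holds 2 vertices, so the decomposition has width 1, which upper-bounds the treewidth. Any graph with an edge has treewidth ≥ 1, and G has the edge c–b. Hence tw(G) = 1 exactly.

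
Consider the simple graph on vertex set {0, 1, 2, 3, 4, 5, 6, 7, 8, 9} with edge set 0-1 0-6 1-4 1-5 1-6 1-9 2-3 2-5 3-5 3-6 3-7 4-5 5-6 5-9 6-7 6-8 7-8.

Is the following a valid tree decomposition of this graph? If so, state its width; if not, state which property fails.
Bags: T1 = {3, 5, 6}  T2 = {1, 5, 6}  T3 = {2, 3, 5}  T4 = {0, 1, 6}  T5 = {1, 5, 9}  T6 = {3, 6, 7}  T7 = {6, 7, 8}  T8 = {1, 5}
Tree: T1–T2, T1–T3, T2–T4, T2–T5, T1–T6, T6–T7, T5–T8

No — vertex 4 appears in no bag.

A tree decomposition must satisfy three properties: every vertex lies in some bag; for every edge, both endpoints lie together in some bag; and for every vertex, the bags containing it form a connected subtree. Here vertex 4 appears in no bag, so the decomposition is invalid.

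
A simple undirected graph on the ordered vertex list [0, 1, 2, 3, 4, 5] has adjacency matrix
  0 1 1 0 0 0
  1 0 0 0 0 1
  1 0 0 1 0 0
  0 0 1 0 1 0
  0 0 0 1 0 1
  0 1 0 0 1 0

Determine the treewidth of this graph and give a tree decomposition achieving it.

Treewidth 2.
One such decomposition:
Bags: B1 = {3, 4, 5}  B2 = {1, 3, 5}  B3 = {0, 1, 3}  B4 = {0, 2, 3}
Tree: B1–B2, B2–B3, B3–B4

The largest bag has 3 vertices, giving width 2; this decomposition certifies tw(G) ≤ 2. Since 3–4–5–1–0–2–3 is a cycle in G, G is not acyclic. Forests are exactly the graphs of treewidth ≤ 1, so tw(G) ≥ 2. The upper and lower bounds meet at 2, so that is the treewidth.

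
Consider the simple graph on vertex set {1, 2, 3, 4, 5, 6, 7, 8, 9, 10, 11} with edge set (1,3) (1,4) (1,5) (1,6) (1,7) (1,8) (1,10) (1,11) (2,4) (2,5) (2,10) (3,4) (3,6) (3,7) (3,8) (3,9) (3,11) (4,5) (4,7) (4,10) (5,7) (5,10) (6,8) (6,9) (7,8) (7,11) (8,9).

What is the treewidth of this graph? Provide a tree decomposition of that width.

Every bag has size at most 4, so the width is 4 − 1 = 3 and tw(G) ≤ 3. On the other hand G contains the 4-clique {1, 4, 5, 10}. A clique must lie in a single bag of any decomposition, so no decomposition can have width below 3. Hence tw(G) = 3 exactly.

Treewidth 3.
One such decomposition:
Bags: B1 = {1, 3, 4, 7}  B2 = {1, 3, 7, 8}  B3 = {1, 4, 5, 7}  B4 = {1, 4, 5, 10}  B5 = {1, 3, 7, 11}  B6 = {2, 4, 5, 10}  B7 = {1, 3, 6, 8}  B8 = {3, 6, 8, 9}
Tree: B1–B2, B1–B3, B3–B4, B2–B5, B4–B6, B2–B7, B7–B8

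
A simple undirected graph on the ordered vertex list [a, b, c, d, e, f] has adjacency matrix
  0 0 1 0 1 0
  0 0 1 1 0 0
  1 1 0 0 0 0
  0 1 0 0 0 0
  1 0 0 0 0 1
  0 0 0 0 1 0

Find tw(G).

1

A width-1 tree decomposition is:
Bags: B1 = {b, d}  B2 = {b, c}  B3 = {a, c}  B4 = {a, e}  B5 = {e, f}
Tree: B1–B2, B2–B3, B3–B4, B4–B5
Each bag holds 2 vertices, so the decomposition has width 1, which upper-bounds the treewidth. Any graph with an edge has treewidth ≥ 1, and G has the edge d–b. Hence tw(G) = 1 exactly.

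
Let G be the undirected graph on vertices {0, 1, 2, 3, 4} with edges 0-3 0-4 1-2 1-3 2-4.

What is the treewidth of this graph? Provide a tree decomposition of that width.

Each bag holds 3 vertices, so the decomposition has width 2, which upper-bounds the treewidth. The edges 0–4–2–1–3–0 form a cycle, so G is not a tree and its treewidth is at least 2. The upper and lower bounds meet at 2, so that is the treewidth.

Treewidth 2.
One optimal decomposition is:
Bags: B1 = {0, 2, 4}  B2 = {0, 1, 2}  B3 = {0, 1, 3}
Tree: B1–B2, B2–B3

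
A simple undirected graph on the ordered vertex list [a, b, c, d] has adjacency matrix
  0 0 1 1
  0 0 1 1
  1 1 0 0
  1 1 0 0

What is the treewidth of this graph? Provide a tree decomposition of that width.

Treewidth 2.
Bags: B1 = {a, b, c}  B2 = {a, b, d}
Tree: B1–B2

The largest bag has 3 vertices, giving width 2; this decomposition certifies tw(G) ≤ 2. For the lower bound, G contains the cycle a–c–b–d–a, so G is not a forest; only forests have treewidth ≤ 1, hence tw(G) ≥ 2. Hence tw(G) = 2 exactly.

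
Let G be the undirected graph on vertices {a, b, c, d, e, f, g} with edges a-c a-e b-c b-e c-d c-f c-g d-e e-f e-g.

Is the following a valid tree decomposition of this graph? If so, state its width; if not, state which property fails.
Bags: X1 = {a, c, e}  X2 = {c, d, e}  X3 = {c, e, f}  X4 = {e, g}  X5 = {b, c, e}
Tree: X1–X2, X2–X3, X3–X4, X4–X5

A tree decomposition must satisfy three properties: every vertex lies in some bag; for every edge, both endpoints lie together in some bag; and for every vertex, the bags containing it form a connected subtree. Here edge (c,g) lies in no bag, so the decomposition is invalid.

No — edge (c,g) lies in no bag.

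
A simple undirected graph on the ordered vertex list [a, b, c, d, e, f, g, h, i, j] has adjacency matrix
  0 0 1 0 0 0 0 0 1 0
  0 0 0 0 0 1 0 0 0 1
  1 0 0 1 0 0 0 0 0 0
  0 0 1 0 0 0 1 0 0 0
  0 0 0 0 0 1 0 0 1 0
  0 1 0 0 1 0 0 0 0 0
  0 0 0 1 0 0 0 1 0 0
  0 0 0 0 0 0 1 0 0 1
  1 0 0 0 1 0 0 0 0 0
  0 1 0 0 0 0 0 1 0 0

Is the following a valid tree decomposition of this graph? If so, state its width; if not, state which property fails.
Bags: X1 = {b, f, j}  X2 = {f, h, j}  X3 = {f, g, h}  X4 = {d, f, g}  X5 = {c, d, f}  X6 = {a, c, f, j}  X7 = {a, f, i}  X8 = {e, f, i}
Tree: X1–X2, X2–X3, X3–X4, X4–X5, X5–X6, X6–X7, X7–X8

A tree decomposition must satisfy three properties: every vertex lies in some bag; for every edge, both endpoints lie together in some bag; and for every vertex, the bags containing it form a connected subtree. Here bags containing vertex j are not connected in the tree, so the decomposition is invalid.

No — bags containing vertex j are not connected in the tree.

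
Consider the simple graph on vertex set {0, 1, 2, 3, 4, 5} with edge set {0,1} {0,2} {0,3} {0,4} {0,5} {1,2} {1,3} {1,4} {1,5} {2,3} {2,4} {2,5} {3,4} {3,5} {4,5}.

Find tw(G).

A width-5 tree decomposition is:
Bags: B1 = {0, 1, 2, 3, 4, 5}
Tree: (single bag)
With just one bag of size 6, the width is 6 − 1 = 5, so tw(G) ≤ 5. On the other hand G contains the 6-clique {0, 1, 2, 3, 4, 5}. A clique must lie in a single bag of any decomposition, so no decomposition can have width below 5. The upper and lower bounds meet at 5, so that is the treewidth.

5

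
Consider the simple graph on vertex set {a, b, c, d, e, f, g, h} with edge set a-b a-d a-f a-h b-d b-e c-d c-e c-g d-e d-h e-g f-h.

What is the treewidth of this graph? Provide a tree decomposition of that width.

Treewidth 2.
Bags: B1 = {a, b, d}  B2 = {b, d, e}  B3 = {c, d, e}  B4 = {a, d, h}  B5 = {a, f, h}  B6 = {c, e, g}
Tree: B1–B2, B2–B3, B1–B4, B4–B5, B3–B6

Every bag has size at most 3, so the width is 3 − 1 = 2 and tw(G) ≤ 2. For the lower bound, the 3 vertices {a, d, h} are pairwise adjacent, and any tree decomposition puts a clique entirely inside one bag — forcing width ≥ 2. Hence tw(G) = 2 exactly.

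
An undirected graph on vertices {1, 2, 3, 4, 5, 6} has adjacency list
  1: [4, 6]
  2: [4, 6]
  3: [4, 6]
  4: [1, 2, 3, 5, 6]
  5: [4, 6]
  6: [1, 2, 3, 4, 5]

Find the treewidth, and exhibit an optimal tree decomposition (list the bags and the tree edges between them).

Treewidth 2.
One such decomposition:
Bags: B1 = {2, 4, 6}  B2 = {4, 5, 6}  B3 = {1, 4, 6}  B4 = {3, 4, 6}
Tree: B1–B2, B2–B3, B3–B4

The largest bag has 3 vertices, giving width 2; this decomposition certifies tw(G) ≤ 2. On the other hand G contains the 3-clique {1, 4, 6}. A clique must lie in a single bag of any decomposition, so no decomposition can have width below 2. Hence tw(G) = 2 exactly.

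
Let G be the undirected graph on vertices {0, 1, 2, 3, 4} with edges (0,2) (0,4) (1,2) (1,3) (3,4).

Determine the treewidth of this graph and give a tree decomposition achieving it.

Each bag holds 3 vertices, so the decomposition has width 2, which upper-bounds the treewidth. The edges 2–0–4–3–1–2 form a cycle, so G is not a tree and its treewidth is at least 2. Combining the bounds, tw(G) = 2.

Treewidth 2.
One such decomposition:
Bags: B1 = {0, 2, 4}  B2 = {2, 3, 4}  B3 = {1, 2, 3}
Tree: B1–B2, B2–B3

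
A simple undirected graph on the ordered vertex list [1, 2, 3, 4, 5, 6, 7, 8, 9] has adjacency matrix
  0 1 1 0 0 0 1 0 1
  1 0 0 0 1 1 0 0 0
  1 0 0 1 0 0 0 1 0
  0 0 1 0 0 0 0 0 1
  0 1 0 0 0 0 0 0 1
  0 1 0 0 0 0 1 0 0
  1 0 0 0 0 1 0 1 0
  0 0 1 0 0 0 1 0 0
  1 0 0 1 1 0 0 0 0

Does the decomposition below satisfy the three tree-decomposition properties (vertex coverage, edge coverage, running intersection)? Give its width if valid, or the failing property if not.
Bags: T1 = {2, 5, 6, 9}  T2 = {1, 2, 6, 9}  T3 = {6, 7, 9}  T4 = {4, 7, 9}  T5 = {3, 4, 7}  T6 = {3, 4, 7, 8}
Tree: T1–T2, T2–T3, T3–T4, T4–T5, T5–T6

A tree decomposition must satisfy three properties: every vertex lies in some bag; for every edge, both endpoints lie together in some bag; and for every vertex, the bags containing it form a connected subtree. Here edge (1,7) lies in no bag, so the decomposition is invalid.

No — edge (1,7) lies in no bag.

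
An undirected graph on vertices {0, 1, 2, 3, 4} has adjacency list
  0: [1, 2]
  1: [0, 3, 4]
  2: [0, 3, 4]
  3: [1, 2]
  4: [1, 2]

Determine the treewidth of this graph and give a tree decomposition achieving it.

Treewidth 2.
One optimal decomposition is:
Bags: B1 = {1, 2, 3}  B2 = {0, 1, 2}  B3 = {1, 2, 4}
Tree: B1–B2, B2–B3

The largest bag has 3 vertices, giving width 2; this decomposition certifies tw(G) ≤ 2. For the lower bound, G contains the cycle 1–3–2–0–1, so G is not a forest; only forests have treewidth ≤ 1, hence tw(G) ≥ 2. Therefore the treewidth is 2.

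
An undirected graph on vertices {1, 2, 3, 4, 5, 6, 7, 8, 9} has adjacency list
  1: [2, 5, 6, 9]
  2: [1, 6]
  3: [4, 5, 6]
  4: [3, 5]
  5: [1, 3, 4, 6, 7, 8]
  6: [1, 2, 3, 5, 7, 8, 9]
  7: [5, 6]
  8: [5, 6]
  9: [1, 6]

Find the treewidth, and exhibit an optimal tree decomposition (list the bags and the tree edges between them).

Each bag holds 3 vertices, so the decomposition has width 2, which upper-bounds the treewidth. Conversely, {3, 4, 5} is a clique of size 3, and the vertices of any clique must share a bag in every tree decomposition; so some bag has ≥ 3 vertices and tw(G) ≥ 2. Hence tw(G) = 2 exactly.

Treewidth 2.
One such decomposition:
Bags: B1 = {5, 6, 7}  B2 = {3, 5, 6}  B3 = {1, 5, 6}  B4 = {3, 4, 5}  B5 = {1, 6, 9}  B6 = {1, 2, 6}  B7 = {5, 6, 8}
Tree: B1–B2, B2–B3, B2–B4, B3–B5, B3–B6, B2–B7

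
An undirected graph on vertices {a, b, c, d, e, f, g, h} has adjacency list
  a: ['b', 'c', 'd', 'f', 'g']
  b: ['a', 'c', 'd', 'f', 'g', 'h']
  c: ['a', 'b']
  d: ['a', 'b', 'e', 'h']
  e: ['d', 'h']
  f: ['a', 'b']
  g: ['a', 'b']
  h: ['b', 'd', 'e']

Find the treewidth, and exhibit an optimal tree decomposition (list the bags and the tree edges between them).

The largest bag has 3 vertices, giving width 2; this decomposition certifies tw(G) ≤ 2. For the lower bound, the 3 vertices {d, e, h} are pairwise adjacent, and any tree decomposition puts a clique entirely inside one bag — forcing width ≥ 2. Therefore the treewidth is 2.

Treewidth 2.
One such decomposition:
Bags: B1 = {a, b, c}  B2 = {a, b, g}  B3 = {a, b, d}  B4 = {a, b, f}  B5 = {b, d, h}  B6 = {d, e, h}
Tree: B1–B2, B2–B3, B1–B4, B3–B5, B5–B6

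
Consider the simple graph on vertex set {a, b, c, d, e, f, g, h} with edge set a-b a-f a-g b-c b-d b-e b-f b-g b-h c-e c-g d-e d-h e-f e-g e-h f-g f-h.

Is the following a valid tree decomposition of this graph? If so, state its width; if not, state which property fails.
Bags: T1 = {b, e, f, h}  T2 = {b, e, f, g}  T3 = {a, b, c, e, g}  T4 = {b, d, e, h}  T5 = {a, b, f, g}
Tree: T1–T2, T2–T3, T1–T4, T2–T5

No — bags containing vertex a are not connected in the tree.

A tree decomposition must satisfy three properties: every vertex lies in some bag; for every edge, both endpoints lie together in some bag; and for every vertex, the bags containing it form a connected subtree. Here bags containing vertex a are not connected in the tree, so the decomposition is invalid.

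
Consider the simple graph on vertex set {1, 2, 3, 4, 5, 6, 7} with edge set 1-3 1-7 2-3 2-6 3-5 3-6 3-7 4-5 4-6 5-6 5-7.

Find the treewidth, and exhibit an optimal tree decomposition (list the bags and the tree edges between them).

The largest bag has 3 vertices, giving width 2; this decomposition certifies tw(G) ≤ 2. Conversely, {1, 3, 7} is a clique of size 3, and the vertices of any clique must share a bag in every tree decomposition; so some bag has ≥ 3 vertices and tw(G) ≥ 2. Hence tw(G) = 2 exactly.

Treewidth 2.
One optimal decomposition is:
Bags: B1 = {3, 5, 7}  B2 = {3, 5, 6}  B3 = {4, 5, 6}  B4 = {2, 3, 6}  B5 = {1, 3, 7}
Tree: B1–B2, B2–B3, B2–B4, B1–B5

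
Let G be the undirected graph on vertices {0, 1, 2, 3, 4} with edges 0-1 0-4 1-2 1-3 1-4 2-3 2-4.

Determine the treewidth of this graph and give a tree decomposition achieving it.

The largest bag has 3 vertices, giving width 2; this decomposition certifies tw(G) ≤ 2. On the other hand G contains the 3-clique {0, 1, 4}. A clique must lie in a single bag of any decomposition, so no decomposition can have width below 2. Hence tw(G) = 2 exactly.

Treewidth 2.
Bags: B1 = {1, 2, 4}  B2 = {1, 2, 3}  B3 = {0, 1, 4}
Tree: B1–B2, B1–B3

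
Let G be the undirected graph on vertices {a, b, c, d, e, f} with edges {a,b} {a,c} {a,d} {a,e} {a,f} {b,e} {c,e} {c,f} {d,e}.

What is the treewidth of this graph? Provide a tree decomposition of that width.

Treewidth 2.
One such decomposition:
Bags: B1 = {a, b, e}  B2 = {a, d, e}  B3 = {a, c, e}  B4 = {a, c, f}
Tree: B1–B2, B2–B3, B3–B4

Each bag holds 3 vertices, so the decomposition has width 2, which upper-bounds the treewidth. Conversely, {a, d, e} is a clique of size 3, and the vertices of any clique must share a bag in every tree decomposition; so some bag has ≥ 3 vertices and tw(G) ≥ 2. Therefore the treewidth is 2.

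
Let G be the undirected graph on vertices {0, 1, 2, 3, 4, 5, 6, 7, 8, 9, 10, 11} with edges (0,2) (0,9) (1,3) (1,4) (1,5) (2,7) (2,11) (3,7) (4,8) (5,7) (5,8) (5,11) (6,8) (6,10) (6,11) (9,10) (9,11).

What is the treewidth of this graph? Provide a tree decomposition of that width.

Each bag holds 4 vertices, so the decomposition has width 3, which upper-bounds the treewidth. For the lower bound: the 4 vertex sets {0,9,10}, {6}, {11}, {2,5,7,8} are disjoint, each induces a connected subgraph, and every pair is joined by at least one edge of G. Contracting each set to a single vertex therefore yields K_{4} as a minor, and since treewidth is minor-monotone, tw(G) ≥ tw(K_{4}) = 3. The upper and lower bounds meet at 3, so that is the treewidth.

Treewidth 3.
One such decomposition:
Bags: B1 = {0, 6, 9, 10}  B2 = {0, 6, 9, 11}  B3 = {0, 2, 6, 11}  B4 = {2, 6, 8, 11}  B5 = {2, 5, 8, 11}  B6 = {2, 5, 7, 8}  B7 = {4, 5, 7, 8}  B8 = {1, 4, 5, 7}  B9 = {1, 3, 4, 7}
Tree: B1–B2, B2–B3, B3–B4, B4–B5, B5–B6, B6–B7, B7–B8, B8–B9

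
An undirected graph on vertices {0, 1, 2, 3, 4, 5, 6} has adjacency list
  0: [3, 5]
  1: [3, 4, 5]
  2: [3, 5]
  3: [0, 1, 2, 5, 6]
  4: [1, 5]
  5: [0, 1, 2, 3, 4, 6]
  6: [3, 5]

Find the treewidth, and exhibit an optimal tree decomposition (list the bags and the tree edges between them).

Every bag has size at most 3, so the width is 3 − 1 = 2 and tw(G) ≤ 2. For the lower bound, the 3 vertices {0, 3, 5} are pairwise adjacent, and any tree decomposition puts a clique entirely inside one bag — forcing width ≥ 2. Combining the bounds, tw(G) = 2.

Treewidth 2.
One optimal decomposition is:
Bags: B1 = {2, 3, 5}  B2 = {0, 3, 5}  B3 = {1, 3, 5}  B4 = {1, 4, 5}  B5 = {3, 5, 6}
Tree: B1–B2, B2–B3, B3–B4, B3–B5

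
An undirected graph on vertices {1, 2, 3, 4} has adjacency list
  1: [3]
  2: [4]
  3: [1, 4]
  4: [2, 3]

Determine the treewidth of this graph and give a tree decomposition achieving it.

Treewidth 1.
One such decomposition:
Bags: B1 = {3, 4}  B2 = {1, 3}  B3 = {2, 4}
Tree: B1–B2, B1–B3

Each bag holds 2 vertices, so the decomposition has width 1, which upper-bounds the treewidth. Any graph with an edge has treewidth ≥ 1, and G has the edge 3–4. Therefore the treewidth is 1.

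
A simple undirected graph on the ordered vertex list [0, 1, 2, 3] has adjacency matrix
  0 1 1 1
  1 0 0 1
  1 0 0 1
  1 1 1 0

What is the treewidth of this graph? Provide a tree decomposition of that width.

Treewidth 2.
Bags: B1 = {0, 2, 3}  B2 = {0, 1, 3}
Tree: B1–B2

Each bag holds 3 vertices, so the decomposition has width 2, which upper-bounds the treewidth. On the other hand G contains the 3-clique {0, 1, 3}. A clique must lie in a single bag of any decomposition, so no decomposition can have width below 2. The upper and lower bounds meet at 2, so that is the treewidth.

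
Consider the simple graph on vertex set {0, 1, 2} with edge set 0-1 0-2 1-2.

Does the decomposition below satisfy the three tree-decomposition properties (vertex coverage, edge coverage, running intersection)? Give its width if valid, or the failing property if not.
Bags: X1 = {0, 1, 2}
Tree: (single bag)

Yes; width 2.

Every vertex of G appears in some bag (union = {0, 1, 2}); every edge is covered by a bag; and for each vertex v the set of bags containing v is connected in the bag tree. The decomposition is therefore valid. The largest bag has 3 vertices, so the width is 2.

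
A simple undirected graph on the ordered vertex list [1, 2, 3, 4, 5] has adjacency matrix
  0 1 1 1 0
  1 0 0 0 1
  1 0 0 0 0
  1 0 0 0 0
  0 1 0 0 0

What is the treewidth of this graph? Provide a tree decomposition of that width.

Each bag holds 2 vertices, so the decomposition has width 1, which upper-bounds the treewidth. Since G has at least one edge (e.g. 1–2), it is not an edgeless graph, so tw(G) ≥ 1. The upper and lower bounds meet at 1, so that is the treewidth.

Treewidth 1.
Bags: B1 = {1, 2}  B2 = {2, 5}  B3 = {1, 4}  B4 = {1, 3}
Tree: B1–B2, B1–B3, B1–B4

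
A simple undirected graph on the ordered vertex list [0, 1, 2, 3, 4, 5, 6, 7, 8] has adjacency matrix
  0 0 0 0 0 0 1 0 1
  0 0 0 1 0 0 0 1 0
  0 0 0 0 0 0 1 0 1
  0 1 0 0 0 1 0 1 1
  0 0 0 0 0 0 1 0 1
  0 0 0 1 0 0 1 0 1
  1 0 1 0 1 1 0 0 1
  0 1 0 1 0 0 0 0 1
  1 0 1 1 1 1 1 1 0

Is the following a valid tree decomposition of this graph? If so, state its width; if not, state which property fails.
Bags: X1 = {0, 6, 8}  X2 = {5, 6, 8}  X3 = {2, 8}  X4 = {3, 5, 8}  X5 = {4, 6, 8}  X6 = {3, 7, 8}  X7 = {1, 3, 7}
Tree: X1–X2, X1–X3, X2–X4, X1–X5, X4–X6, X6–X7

A tree decomposition must satisfy three properties: every vertex lies in some bag; for every edge, both endpoints lie together in some bag; and for every vertex, the bags containing it form a connected subtree. Here edge (6,2) lies in no bag, so the decomposition is invalid.

No — edge (6,2) lies in no bag.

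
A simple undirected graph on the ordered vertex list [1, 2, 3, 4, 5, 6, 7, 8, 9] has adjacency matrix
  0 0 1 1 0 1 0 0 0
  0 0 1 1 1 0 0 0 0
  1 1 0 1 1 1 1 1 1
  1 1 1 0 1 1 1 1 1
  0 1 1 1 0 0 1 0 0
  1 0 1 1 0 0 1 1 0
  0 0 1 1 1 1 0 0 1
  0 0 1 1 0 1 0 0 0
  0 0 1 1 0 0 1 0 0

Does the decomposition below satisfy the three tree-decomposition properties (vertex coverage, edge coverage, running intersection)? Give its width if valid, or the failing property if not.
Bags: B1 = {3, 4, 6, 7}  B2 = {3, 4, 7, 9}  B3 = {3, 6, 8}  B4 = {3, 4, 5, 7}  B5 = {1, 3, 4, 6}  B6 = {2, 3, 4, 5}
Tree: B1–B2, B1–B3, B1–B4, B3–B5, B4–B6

A tree decomposition must satisfy three properties: every vertex lies in some bag; for every edge, both endpoints lie together in some bag; and for every vertex, the bags containing it form a connected subtree. Here edge (4,8) lies in no bag, so the decomposition is invalid.

No — edge (4,8) lies in no bag.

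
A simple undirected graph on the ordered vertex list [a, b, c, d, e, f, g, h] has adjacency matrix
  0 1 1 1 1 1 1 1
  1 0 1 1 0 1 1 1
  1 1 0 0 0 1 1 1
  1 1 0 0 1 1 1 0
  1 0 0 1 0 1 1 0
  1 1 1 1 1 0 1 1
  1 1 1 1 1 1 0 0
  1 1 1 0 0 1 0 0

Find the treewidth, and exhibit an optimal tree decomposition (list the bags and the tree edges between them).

Treewidth 4.
One optimal decomposition is:
Bags: B1 = {a, b, c, f, g}  B2 = {a, b, c, f, h}  B3 = {a, b, d, f, g}  B4 = {a, d, e, f, g}
Tree: B1–B2, B1–B3, B3–B4

Each bag holds 5 vertices, so the decomposition has width 4, which upper-bounds the treewidth. On the other hand G contains the 5-clique {a, d, e, f, g}. A clique must lie in a single bag of any decomposition, so no decomposition can have width below 4. Hence tw(G) = 4 exactly.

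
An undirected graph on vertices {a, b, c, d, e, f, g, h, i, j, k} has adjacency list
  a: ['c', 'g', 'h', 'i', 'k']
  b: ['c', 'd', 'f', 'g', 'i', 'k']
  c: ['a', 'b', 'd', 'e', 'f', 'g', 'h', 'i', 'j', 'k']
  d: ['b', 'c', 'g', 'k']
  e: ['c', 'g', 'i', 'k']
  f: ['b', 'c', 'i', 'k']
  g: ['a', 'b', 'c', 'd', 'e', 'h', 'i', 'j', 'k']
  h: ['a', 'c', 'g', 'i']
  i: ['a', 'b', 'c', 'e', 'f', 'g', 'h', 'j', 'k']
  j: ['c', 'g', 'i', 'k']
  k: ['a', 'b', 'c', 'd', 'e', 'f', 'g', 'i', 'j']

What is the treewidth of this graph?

A width-4 tree decomposition is:
Bags: B1 = {b, c, f, i, k}  B2 = {b, c, g, i, k}  B3 = {c, g, i, j, k}  B4 = {b, c, d, g, k}  B5 = {c, e, g, i, k}  B6 = {a, c, g, i, k}  B7 = {a, c, g, h, i}
Tree: B1–B2, B2–B3, B2–B4, B2–B5, B2–B6, B6–B7
Each bag holds 5 vertices, so the decomposition has width 4, which upper-bounds the treewidth. Conversely, {a, c, g, h, i} is a clique of size 5, and the vertices of any clique must share a bag in every tree decomposition; so some bag has ≥ 5 vertices and tw(G) ≥ 4. The upper and lower bounds meet at 4, so that is the treewidth.

4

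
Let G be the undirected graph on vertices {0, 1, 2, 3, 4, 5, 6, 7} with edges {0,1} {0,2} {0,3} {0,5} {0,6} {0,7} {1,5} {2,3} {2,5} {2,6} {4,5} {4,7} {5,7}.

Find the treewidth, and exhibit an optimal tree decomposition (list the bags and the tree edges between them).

Treewidth 2.
Bags: B1 = {0, 1, 5}  B2 = {0, 5, 7}  B3 = {4, 5, 7}  B4 = {0, 2, 5}  B5 = {0, 2, 3}  B6 = {0, 2, 6}
Tree: B1–B2, B2–B3, B1–B4, B4–B5, B4–B6

The largest bag has 3 vertices, giving width 2; this decomposition certifies tw(G) ≤ 2. For the lower bound, the 3 vertices {0, 1, 5} are pairwise adjacent, and any tree decomposition puts a clique entirely inside one bag — forcing width ≥ 2. Combining the bounds, tw(G) = 2.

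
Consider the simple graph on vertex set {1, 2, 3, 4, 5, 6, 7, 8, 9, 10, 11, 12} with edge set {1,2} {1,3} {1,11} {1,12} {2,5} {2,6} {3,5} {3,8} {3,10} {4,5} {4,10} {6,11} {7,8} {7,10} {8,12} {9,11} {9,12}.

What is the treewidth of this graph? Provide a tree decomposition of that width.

Treewidth 3.
One such decomposition:
Bags: B1 = {2, 6, 9, 11}  B2 = {1, 2, 9, 11}  B3 = {1, 2, 9, 12}  B4 = {1, 2, 5, 12}  B5 = {1, 3, 5, 12}  B6 = {3, 5, 8, 12}  B7 = {3, 4, 5, 8}  B8 = {3, 4, 8, 10}  B9 = {4, 7, 8, 10}
Tree: B1–B2, B2–B3, B3–B4, B4–B5, B5–B6, B6–B7, B7–B8, B8–B9

Every bag has size at most 4, so the width is 4 − 1 = 3 and tw(G) ≤ 3. For the lower bound: the 4 vertex sets {6,9,11}, {2}, {1}, {3,5,8,12} are disjoint, each induces a connected subgraph, and every pair is joined by at least one edge of G. Contracting each set to a single vertex therefore yields K_{4} as a minor, and since treewidth is minor-monotone, tw(G) ≥ tw(K_{4}) = 3. Therefore the treewidth is 3.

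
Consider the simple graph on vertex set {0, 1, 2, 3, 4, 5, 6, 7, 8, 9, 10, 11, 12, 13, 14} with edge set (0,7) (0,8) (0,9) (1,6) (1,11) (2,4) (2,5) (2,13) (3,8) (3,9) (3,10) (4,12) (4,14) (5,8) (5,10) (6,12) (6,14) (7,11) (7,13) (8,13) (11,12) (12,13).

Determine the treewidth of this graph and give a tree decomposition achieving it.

Treewidth 3.
One such decomposition:
Bags: B1 = {0, 3, 9, 10}  B2 = {0, 3, 8, 10}  B3 = {0, 5, 8, 10}  B4 = {0, 5, 7, 8}  B5 = {5, 7, 8, 13}  B6 = {2, 5, 7, 13}  B7 = {2, 7, 11, 13}  B8 = {2, 11, 12, 13}  B9 = {2, 4, 11, 12}  B10 = {1, 4, 11, 12}  B11 = {1, 4, 6, 12}  B12 = {1, 4, 6, 14}
Tree: B1–B2, B2–B3, B3–B4, B4–B5, B5–B6, B6–B7, B7–B8, B8–B9, B9–B10, B10–B11, B11–B12

The largest bag has 4 vertices, giving width 3; this decomposition certifies tw(G) ≤ 3. For the lower bound: the 4 vertex sets {3,9,10}, {0}, {8}, {2,5,7,13} are disjoint, each induces a connected subgraph, and every pair is joined by at least one edge of G. Contracting each set to a single vertex therefore yields K_{4} as a minor, and since treewidth is minor-monotone, tw(G) ≥ tw(K_{4}) = 3. Hence tw(G) = 3 exactly.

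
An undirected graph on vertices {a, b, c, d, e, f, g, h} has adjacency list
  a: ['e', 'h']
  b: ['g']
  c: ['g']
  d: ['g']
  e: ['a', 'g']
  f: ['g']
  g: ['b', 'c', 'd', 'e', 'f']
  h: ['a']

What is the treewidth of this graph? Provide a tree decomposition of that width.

Treewidth 1.
One such decomposition:
Bags: B1 = {c, g}  B2 = {b, g}  B3 = {d, g}  B4 = {e, g}  B5 = {f, g}  B6 = {a, e}  B7 = {a, h}
Tree: B1–B2, B1–B3, B3–B4, B4–B5, B4–B6, B6–B7

The largest bag has 2 vertices, giving width 1; this decomposition certifies tw(G) ≤ 1. Since G has at least one edge (e.g. c–g), it is not an edgeless graph, so tw(G) ≥ 1. The upper and lower bounds meet at 1, so that is the treewidth.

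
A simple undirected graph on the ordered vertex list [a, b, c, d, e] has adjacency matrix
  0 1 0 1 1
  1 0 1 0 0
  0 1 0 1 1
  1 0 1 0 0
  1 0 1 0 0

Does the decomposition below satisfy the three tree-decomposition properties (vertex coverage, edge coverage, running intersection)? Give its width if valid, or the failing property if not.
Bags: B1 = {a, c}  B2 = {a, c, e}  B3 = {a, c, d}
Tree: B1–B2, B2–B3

No — vertex b appears in no bag.

A tree decomposition must satisfy three properties: every vertex lies in some bag; for every edge, both endpoints lie together in some bag; and for every vertex, the bags containing it form a connected subtree. Here vertex b appears in no bag, so the decomposition is invalid.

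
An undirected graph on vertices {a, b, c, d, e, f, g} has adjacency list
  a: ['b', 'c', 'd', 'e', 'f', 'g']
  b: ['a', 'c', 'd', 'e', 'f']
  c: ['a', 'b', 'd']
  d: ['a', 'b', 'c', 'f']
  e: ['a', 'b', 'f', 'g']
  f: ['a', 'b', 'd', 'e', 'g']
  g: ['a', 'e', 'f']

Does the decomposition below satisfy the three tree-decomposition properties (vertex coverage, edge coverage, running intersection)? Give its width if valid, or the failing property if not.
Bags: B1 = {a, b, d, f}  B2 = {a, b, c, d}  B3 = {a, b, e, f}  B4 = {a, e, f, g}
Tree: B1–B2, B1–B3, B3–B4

Yes; width 3.

Every vertex of G appears in some bag (union = {a, b, c, d, e, f, g}); every edge is covered by a bag; and for each vertex v the set of bags containing v is connected in the bag tree. The decomposition is therefore valid. The largest bag has 4 vertices, so the width is 3.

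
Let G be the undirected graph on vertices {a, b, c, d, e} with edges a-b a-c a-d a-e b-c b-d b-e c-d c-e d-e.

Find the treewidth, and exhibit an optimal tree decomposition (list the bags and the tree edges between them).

Treewidth 4.
Bags: B1 = {a, b, c, d, e}
Tree: (single bag)

A single bag containing all 5 vertices is trivially a valid decomposition of width 4. Conversely, {a, b, c, d, e} is a clique of size 5, and the vertices of any clique must share a bag in every tree decomposition; so some bag has ≥ 5 vertices and tw(G) ≥ 4. Therefore the treewidth is 4.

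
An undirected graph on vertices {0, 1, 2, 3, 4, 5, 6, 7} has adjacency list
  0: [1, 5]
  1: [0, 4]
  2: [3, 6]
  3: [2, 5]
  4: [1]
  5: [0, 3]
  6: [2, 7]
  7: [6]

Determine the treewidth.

1

A width-1 tree decomposition is:
Bags: B1 = {1, 4}  B2 = {0, 1}  B3 = {0, 5}  B4 = {3, 5}  B5 = {2, 3}  B6 = {2, 6}  B7 = {6, 7}
Tree: B1–B2, B2–B3, B3–B4, B4–B5, B5–B6, B6–B7
Every bag has size at most 2, so the width is 2 − 1 = 1 and tw(G) ≤ 1. Since G has at least one edge (e.g. 4–1), it is not an edgeless graph, so tw(G) ≥ 1. Combining the bounds, tw(G) = 1.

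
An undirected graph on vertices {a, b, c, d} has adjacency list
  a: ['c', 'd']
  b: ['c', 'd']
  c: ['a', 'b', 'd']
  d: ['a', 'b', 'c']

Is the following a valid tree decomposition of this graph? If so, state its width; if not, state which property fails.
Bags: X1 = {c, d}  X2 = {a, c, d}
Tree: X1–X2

No — vertex b appears in no bag.

A tree decomposition must satisfy three properties: every vertex lies in some bag; for every edge, both endpoints lie together in some bag; and for every vertex, the bags containing it form a connected subtree. Here vertex b appears in no bag, so the decomposition is invalid.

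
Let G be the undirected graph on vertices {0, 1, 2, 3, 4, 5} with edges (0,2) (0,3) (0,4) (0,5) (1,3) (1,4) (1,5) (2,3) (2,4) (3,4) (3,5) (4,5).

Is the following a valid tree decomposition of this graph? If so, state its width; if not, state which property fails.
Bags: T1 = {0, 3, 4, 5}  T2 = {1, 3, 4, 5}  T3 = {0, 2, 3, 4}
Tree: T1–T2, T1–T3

Yes; width 3.

Checking the three conditions: (i) the bags cover all of {0, 1, 2, 3, 4, 5}; (ii) for each edge, some bag contains both endpoints; (iii) the bags containing any fixed vertex form a subtree. All hold, so the decomposition is valid with width 4 − 1 = 3.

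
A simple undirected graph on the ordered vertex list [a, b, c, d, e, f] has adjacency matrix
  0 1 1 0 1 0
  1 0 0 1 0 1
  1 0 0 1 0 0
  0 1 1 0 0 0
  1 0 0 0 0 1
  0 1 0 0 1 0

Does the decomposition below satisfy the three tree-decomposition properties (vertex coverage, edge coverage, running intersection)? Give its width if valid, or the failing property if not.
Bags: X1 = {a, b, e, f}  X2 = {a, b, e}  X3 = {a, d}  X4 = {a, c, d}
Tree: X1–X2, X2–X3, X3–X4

No — edge (b,d) lies in no bag.

A tree decomposition must satisfy three properties: every vertex lies in some bag; for every edge, both endpoints lie together in some bag; and for every vertex, the bags containing it form a connected subtree. Here edge (b,d) lies in no bag, so the decomposition is invalid.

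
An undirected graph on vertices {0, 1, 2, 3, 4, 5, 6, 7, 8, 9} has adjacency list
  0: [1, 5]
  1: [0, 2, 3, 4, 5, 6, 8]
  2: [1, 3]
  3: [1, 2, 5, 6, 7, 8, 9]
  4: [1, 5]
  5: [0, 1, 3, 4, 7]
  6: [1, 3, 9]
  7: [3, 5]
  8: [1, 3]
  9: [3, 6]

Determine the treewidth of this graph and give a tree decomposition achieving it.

Treewidth 2.
One such decomposition:
Bags: B1 = {1, 3, 5}  B2 = {1, 3, 6}  B3 = {1, 2, 3}  B4 = {0, 1, 5}  B5 = {1, 3, 8}  B6 = {3, 6, 9}  B7 = {3, 5, 7}  B8 = {1, 4, 5}
Tree: B1–B2, B2–B3, B1–B4, B2–B5, B2–B6, B1–B7, B1–B8

The largest bag has 3 vertices, giving width 2; this decomposition certifies tw(G) ≤ 2. On the other hand G contains the 3-clique {0, 1, 5}. A clique must lie in a single bag of any decomposition, so no decomposition can have width below 2. Therefore the treewidth is 2.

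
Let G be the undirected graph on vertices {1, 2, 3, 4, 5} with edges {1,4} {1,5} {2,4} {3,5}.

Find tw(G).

A width-1 tree decomposition is:
Bags: B1 = {2, 4}  B2 = {1, 4}  B3 = {1, 5}  B4 = {3, 5}
Tree: B1–B2, B2–B3, B3–B4
Every bag has size at most 2, so the width is 2 − 1 = 1 and tw(G) ≤ 1. G has an edge, so its treewidth is at least 1. The upper and lower bounds meet at 1, so that is the treewidth.

1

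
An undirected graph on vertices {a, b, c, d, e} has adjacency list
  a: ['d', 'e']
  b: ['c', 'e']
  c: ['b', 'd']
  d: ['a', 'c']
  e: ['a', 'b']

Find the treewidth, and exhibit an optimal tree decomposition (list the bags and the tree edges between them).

Treewidth 2.
Bags: B1 = {b, c, d}  B2 = {b, d, e}  B3 = {a, d, e}
Tree: B1–B2, B2–B3

Every bag has size at most 3, so the width is 3 − 1 = 2 and tw(G) ≤ 2. The edges d–c–b–e–a–d form a cycle, so G is not a tree and its treewidth is at least 2. Hence tw(G) = 2 exactly.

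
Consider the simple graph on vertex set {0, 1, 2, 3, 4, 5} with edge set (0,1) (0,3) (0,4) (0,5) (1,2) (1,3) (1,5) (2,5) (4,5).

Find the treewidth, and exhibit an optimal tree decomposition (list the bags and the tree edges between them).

Treewidth 2.
Bags: B1 = {0, 1, 5}  B2 = {0, 4, 5}  B3 = {1, 2, 5}  B4 = {0, 1, 3}
Tree: B1–B2, B1–B3, B1–B4

The largest bag has 3 vertices, giving width 2; this decomposition certifies tw(G) ≤ 2. Conversely, {0, 1, 3} is a clique of size 3, and the vertices of any clique must share a bag in every tree decomposition; so some bag has ≥ 3 vertices and tw(G) ≥ 2. Combining the bounds, tw(G) = 2.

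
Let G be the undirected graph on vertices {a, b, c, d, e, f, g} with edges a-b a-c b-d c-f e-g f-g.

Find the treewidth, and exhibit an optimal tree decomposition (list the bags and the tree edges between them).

Every bag has size at most 2, so the width is 2 − 1 = 1 and tw(G) ≤ 1. Any graph with an edge has treewidth ≥ 1, and G has the edge e–g. The upper and lower bounds meet at 1, so that is the treewidth.

Treewidth 1.
One optimal decomposition is:
Bags: B1 = {e, g}  B2 = {f, g}  B3 = {c, f}  B4 = {a, c}  B5 = {a, b}  B6 = {b, d}
Tree: B1–B2, B2–B3, B3–B4, B4–B5, B5–B6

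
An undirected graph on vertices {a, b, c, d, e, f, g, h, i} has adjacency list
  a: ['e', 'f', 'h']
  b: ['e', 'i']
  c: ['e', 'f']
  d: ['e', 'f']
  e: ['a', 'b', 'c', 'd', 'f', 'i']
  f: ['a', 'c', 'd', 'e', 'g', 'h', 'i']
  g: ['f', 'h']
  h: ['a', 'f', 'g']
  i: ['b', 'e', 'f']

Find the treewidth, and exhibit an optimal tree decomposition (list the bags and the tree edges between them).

Each bag holds 3 vertices, so the decomposition has width 2, which upper-bounds the treewidth. On the other hand G contains the 3-clique {f, g, h}. A clique must lie in a single bag of any decomposition, so no decomposition can have width below 2. Hence tw(G) = 2 exactly.

Treewidth 2.
Bags: B1 = {e, f, i}  B2 = {a, e, f}  B3 = {a, f, h}  B4 = {c, e, f}  B5 = {f, g, h}  B6 = {d, e, f}  B7 = {b, e, i}
Tree: B1–B2, B2–B3, B1–B4, B3–B5, B4–B6, B1–B7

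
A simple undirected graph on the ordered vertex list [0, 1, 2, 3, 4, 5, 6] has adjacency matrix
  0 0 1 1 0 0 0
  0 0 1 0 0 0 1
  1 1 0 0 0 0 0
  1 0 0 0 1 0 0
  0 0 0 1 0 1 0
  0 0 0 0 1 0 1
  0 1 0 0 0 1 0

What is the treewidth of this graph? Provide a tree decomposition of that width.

The largest bag has 3 vertices, giving width 2; this decomposition certifies tw(G) ≤ 2. Since 4–5–6–1–2–0–3–4 is a cycle in G, G is not acyclic. Forests are exactly the graphs of treewidth ≤ 1, so tw(G) ≥ 2. Hence tw(G) = 2 exactly.

Treewidth 2.
Bags: B1 = {4, 5, 6}  B2 = {1, 4, 6}  B3 = {1, 2, 4}  B4 = {0, 2, 4}  B5 = {0, 3, 4}
Tree: B1–B2, B2–B3, B3–B4, B4–B5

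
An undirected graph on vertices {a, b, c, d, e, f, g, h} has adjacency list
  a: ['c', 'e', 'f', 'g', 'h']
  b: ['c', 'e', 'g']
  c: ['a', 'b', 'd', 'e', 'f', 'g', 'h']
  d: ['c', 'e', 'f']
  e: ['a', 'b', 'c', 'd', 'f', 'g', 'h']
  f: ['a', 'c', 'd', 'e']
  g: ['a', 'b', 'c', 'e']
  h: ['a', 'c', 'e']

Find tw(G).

3

A width-3 tree decomposition is:
Bags: B1 = {a, c, e, g}  B2 = {b, c, e, g}  B3 = {a, c, e, h}  B4 = {a, c, e, f}  B5 = {c, d, e, f}
Tree: B1–B2, B1–B3, B1–B4, B4–B5
The largest bag has 4 vertices, giving width 3; this decomposition certifies tw(G) ≤ 3. Conversely, {c, d, e, f} is a clique of size 4, and the vertices of any clique must share a bag in every tree decomposition; so some bag has ≥ 4 vertices and tw(G) ≥ 3. Therefore the treewidth is 3.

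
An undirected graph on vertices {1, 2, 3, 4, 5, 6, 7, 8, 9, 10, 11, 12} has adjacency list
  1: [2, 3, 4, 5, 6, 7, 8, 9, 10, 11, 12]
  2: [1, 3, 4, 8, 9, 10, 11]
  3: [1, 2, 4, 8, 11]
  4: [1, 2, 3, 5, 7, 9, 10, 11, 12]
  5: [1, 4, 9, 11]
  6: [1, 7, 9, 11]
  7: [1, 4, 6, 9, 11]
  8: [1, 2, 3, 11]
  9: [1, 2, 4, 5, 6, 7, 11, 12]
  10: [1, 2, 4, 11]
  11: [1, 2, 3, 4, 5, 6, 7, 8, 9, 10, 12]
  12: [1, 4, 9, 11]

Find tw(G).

4

A width-4 tree decomposition is:
Bags: B1 = {1, 4, 5, 9, 11}  B2 = {1, 4, 9, 11, 12}  B3 = {1, 4, 7, 9, 11}  B4 = {1, 6, 7, 9, 11}  B5 = {1, 2, 4, 9, 11}  B6 = {1, 2, 4, 10, 11}  B7 = {1, 2, 3, 4, 11}  B8 = {1, 2, 3, 8, 11}
Tree: B1–B2, B1–B3, B3–B4, B3–B5, B5–B6, B5–B7, B7–B8
Every bag has size at most 5, so the width is 5 − 1 = 4 and tw(G) ≤ 4. Conversely, {1, 2, 3, 8, 11} is a clique of size 5, and the vertices of any clique must share a bag in every tree decomposition; so some bag has ≥ 5 vertices and tw(G) ≥ 4. Combining the bounds, tw(G) = 4.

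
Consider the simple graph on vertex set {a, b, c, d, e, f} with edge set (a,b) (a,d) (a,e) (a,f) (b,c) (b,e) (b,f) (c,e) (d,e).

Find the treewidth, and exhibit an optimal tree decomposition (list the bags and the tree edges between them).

Treewidth 2.
One optimal decomposition is:
Bags: B1 = {a, b, e}  B2 = {a, d, e}  B3 = {a, b, f}  B4 = {b, c, e}
Tree: B1–B2, B1–B3, B1–B4

The largest bag has 3 vertices, giving width 2; this decomposition certifies tw(G) ≤ 2. On the other hand G contains the 3-clique {b, c, e}. A clique must lie in a single bag of any decomposition, so no decomposition can have width below 2. Hence tw(G) = 2 exactly.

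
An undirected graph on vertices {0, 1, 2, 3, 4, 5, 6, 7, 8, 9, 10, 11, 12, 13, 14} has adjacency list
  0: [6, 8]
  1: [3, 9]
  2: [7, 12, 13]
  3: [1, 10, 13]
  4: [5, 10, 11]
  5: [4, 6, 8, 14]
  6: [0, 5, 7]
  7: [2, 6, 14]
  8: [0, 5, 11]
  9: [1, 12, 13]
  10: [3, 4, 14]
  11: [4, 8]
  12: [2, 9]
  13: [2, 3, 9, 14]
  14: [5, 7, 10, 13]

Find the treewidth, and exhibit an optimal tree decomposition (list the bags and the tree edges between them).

Each bag holds 4 vertices, so the decomposition has width 3, which upper-bounds the treewidth. For the lower bound: the 4 vertex sets {1,9,12}, {2}, {13}, {3,7,10,14} are disjoint, each induces a connected subgraph, and every pair is joined by at least one edge of G. Contracting each set to a single vertex therefore yields K_{4} as a minor, and since treewidth is minor-monotone, tw(G) ≥ tw(K_{4}) = 3. Hence tw(G) = 3 exactly.

Treewidth 3.
One optimal decomposition is:
Bags: B1 = {1, 2, 9, 12}  B2 = {1, 2, 9, 13}  B3 = {1, 2, 3, 13}  B4 = {2, 3, 7, 13}  B5 = {3, 7, 13, 14}  B6 = {3, 7, 10, 14}  B7 = {6, 7, 10, 14}  B8 = {5, 6, 10, 14}  B9 = {4, 5, 6, 10}  B10 = {0, 4, 5, 6}  B11 = {0, 4, 5, 8}  B12 = {0, 4, 8, 11}
Tree: B1–B2, B2–B3, B3–B4, B4–B5, B5–B6, B6–B7, B7–B8, B8–B9, B9–B10, B10–B11, B11–B12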